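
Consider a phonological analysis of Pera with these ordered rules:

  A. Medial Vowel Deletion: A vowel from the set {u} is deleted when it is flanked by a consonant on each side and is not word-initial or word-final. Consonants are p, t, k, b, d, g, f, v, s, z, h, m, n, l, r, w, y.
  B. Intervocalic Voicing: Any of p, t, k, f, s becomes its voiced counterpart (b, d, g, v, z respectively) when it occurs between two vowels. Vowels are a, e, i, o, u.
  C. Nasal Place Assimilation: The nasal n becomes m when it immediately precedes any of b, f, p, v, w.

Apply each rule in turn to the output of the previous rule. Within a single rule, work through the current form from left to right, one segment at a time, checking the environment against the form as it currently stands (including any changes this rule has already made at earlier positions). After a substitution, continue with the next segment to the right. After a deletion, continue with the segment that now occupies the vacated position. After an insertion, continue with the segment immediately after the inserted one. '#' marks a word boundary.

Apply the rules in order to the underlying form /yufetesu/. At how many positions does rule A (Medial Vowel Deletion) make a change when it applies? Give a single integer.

A Medial Vowel Deletion: [yufetesu] → [yfetesu]
B Intervocalic Voicing: [yfetesu] → [yfedezu]
C Nasal Place Assimilation: no change — [yfedezu]
Rule A changed 1 position(s).

1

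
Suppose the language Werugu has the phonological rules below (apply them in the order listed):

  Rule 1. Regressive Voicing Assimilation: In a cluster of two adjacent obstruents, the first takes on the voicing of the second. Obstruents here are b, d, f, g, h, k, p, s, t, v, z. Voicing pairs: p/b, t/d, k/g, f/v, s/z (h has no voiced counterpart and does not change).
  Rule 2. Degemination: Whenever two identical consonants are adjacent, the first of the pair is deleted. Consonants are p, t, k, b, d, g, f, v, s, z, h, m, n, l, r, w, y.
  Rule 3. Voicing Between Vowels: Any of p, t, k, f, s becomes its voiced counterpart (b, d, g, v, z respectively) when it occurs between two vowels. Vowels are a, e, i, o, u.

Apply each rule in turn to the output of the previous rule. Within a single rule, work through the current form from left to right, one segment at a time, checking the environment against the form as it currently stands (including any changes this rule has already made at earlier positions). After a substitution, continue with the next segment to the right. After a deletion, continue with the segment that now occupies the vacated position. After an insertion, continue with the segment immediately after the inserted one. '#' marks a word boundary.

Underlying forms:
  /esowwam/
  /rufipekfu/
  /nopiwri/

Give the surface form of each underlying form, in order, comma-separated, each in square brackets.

/esowwam/:
  Rule 1 Regressive Voicing Assimilation: no change — [esowwam]
  Rule 2 Degemination: [esowwam] → [esowam]
  Rule 3 Voicing Between Vowels: [esowam] → [ezowam]
/rufipekfu/:
  Rule 1 Regressive Voicing Assimilation: no change — [rufipekfu]
  Rule 2 Degemination: no change — [rufipekfu]
  Rule 3 Voicing Between Vowels: [rufipekfu] → [ruvibekfu]
/nopiwri/:
  Rule 1 Regressive Voicing Assimilation: no change — [nopiwri]
  Rule 2 Degemination: no change — [nopiwri]
  Rule 3 Voicing Between Vowels: [nopiwri] → [nobiwri]

[ezowam], [ruvibekfu], [nobiwri]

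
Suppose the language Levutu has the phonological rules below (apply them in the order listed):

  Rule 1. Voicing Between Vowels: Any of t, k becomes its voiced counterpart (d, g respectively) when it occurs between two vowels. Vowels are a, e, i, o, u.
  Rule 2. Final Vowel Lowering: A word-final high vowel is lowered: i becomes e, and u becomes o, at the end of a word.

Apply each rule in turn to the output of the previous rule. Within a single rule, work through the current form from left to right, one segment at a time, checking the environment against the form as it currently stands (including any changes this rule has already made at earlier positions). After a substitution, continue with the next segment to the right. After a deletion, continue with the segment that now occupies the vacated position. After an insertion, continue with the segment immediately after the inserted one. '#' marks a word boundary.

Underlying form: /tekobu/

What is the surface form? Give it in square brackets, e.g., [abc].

Rule 1 Voicing Between Vowels: [tekobu] → [tegobu]
Rule 2 Final Vowel Lowering: [tegobu] → [tegobo]

[tegobo]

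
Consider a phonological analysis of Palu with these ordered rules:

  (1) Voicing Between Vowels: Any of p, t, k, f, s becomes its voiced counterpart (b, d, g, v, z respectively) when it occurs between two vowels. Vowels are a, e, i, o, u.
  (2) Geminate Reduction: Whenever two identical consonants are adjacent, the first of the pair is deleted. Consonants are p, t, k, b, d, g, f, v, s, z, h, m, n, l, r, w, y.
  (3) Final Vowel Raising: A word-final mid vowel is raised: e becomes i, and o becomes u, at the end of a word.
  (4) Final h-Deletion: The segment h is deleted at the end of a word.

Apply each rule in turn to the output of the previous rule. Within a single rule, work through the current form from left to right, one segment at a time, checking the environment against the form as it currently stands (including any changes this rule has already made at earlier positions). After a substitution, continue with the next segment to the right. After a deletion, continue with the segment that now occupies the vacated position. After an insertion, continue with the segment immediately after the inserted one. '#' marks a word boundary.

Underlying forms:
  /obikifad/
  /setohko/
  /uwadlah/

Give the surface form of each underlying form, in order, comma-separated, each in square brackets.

[obigivad], [sedohku], [uwadla]

/obikifad/:
  (1) Voicing Between Vowels: [obikifad] → [obigivad]
  (2) Geminate Reduction: no change — [obigivad]
  (3) Final Vowel Raising: no change — [obigivad]
  (4) Final h-Deletion: no change — [obigivad]
/setohko/:
  (1) Voicing Between Vowels: [setohko] → [sedohko]
  (2) Geminate Reduction: no change — [sedohko]
  (3) Final Vowel Raising: [sedohko] → [sedohku]
  (4) Final h-Deletion: no change — [sedohku]
/uwadlah/:
  (1) Voicing Between Vowels: no change — [uwadlah]
  (2) Geminate Reduction: no change — [uwadlah]
  (3) Final Vowel Raising: no change — [uwadlah]
  (4) Final h-Deletion: [uwadlah] → [uwadla]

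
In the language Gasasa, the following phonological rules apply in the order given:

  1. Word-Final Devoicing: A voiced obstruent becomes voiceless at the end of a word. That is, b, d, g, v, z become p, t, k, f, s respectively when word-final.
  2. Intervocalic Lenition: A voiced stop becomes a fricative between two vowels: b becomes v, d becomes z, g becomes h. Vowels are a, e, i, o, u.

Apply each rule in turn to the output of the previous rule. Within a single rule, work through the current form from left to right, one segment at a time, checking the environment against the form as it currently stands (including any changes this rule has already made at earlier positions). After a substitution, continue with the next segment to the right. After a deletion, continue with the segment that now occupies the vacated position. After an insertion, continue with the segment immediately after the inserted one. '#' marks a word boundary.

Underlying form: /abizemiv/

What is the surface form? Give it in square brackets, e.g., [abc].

1 Word-Final Devoicing: [abizemiv] → [abizemif]
2 Intervocalic Lenition: [abizemif] → [avizemif]

[avizemif]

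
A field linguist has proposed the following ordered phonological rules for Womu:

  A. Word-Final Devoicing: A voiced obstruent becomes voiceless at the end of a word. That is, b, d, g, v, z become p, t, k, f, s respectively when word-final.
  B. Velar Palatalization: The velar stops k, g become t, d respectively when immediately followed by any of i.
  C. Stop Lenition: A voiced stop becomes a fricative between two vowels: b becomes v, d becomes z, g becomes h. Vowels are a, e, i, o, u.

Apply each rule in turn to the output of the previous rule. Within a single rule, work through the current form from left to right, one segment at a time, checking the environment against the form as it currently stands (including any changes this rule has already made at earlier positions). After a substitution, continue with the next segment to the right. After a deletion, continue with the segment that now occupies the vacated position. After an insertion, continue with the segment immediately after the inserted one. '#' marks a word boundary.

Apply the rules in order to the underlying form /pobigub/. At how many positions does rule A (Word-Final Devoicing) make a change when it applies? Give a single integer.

A Word-Final Devoicing: [pobigub] → [pobigup]
B Velar Palatalization: no change — [pobigup]
C Stop Lenition: [pobigup] → [povihup]
Rule A changed 1 position(s).

1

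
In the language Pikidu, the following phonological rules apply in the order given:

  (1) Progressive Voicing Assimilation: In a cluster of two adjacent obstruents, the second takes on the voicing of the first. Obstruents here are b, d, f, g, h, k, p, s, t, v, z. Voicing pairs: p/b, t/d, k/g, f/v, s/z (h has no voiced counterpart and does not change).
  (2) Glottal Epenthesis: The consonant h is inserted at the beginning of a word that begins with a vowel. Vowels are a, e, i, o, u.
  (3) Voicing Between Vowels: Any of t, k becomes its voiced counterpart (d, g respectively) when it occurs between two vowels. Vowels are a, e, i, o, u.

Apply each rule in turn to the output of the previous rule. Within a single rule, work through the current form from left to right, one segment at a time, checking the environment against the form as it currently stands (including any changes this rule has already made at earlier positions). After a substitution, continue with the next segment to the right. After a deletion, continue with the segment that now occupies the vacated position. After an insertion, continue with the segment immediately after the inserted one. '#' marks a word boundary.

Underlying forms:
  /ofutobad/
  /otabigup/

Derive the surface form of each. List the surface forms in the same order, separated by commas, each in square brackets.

[hofudobad], [hodabigup]

/ofutobad/:
  (1) Progressive Voicing Assimilation: no change — [ofutobad]
  (2) Glottal Epenthesis: [ofutobad] → [hofutobad]
  (3) Voicing Between Vowels: [hofutobad] → [hofudobad]
/otabigup/:
  (1) Progressive Voicing Assimilation: no change — [otabigup]
  (2) Glottal Epenthesis: [otabigup] → [hotabigup]
  (3) Voicing Between Vowels: [hotabigup] → [hodabigup]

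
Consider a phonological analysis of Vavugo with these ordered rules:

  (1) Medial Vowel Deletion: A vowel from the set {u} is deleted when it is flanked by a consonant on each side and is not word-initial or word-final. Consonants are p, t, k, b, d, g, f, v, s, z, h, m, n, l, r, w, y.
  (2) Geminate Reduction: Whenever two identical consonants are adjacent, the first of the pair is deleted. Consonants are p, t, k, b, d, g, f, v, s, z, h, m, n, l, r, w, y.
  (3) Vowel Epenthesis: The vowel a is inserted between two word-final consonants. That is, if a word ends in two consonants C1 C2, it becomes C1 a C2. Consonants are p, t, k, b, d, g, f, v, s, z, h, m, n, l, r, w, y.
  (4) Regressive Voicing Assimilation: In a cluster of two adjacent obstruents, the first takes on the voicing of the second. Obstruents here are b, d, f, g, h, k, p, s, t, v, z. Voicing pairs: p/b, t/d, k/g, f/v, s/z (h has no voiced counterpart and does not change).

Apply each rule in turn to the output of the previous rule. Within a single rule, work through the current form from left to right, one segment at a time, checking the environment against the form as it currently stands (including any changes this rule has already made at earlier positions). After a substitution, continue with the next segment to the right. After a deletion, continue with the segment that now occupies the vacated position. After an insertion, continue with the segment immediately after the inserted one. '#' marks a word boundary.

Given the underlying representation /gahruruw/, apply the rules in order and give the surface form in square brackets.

(1) Medial Vowel Deletion: [gahruruw] → [gahrrw]
(2) Geminate Reduction: [gahrrw] → [gahrw]
(3) Vowel Epenthesis: [gahrw] → [gahraw]
(4) Regressive Voicing Assimilation: no change — [gahraw]

[gahraw]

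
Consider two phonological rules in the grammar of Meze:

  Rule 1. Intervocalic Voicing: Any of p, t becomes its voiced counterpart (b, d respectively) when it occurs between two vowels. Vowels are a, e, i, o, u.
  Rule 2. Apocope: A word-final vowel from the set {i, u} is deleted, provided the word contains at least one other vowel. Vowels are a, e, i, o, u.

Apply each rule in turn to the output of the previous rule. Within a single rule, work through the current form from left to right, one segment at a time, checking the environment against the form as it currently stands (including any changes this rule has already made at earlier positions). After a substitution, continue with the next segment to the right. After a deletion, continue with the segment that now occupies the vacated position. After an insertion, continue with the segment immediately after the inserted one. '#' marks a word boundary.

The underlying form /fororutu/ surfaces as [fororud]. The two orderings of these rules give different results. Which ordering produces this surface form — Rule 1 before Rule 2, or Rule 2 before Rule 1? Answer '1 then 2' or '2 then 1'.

Order 1 then 2:
  1 Intervocalic Voicing: [fororutu] → [fororudu]
  2 Apocope: [fororudu] → [fororud]
  result: [fororud]
Order 2 then 1:
  2 Apocope: [fororutu] → [fororut]
  1 Intervocalic Voicing: no change — [fororut]
  result: [fororut]

1 then 2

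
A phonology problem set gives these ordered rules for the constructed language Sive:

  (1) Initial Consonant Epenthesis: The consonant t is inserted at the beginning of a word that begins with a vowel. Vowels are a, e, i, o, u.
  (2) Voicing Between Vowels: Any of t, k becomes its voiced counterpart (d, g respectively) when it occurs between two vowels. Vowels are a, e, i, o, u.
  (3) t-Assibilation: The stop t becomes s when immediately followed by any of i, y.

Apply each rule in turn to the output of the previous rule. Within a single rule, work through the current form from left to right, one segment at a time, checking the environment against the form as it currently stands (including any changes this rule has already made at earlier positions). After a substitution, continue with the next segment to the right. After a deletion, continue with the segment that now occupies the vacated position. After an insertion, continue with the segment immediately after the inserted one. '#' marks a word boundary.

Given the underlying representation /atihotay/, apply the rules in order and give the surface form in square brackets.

(1) Initial Consonant Epenthesis: [atihotay] → [tatihotay]
(2) Voicing Between Vowels: [tatihotay] → [tadihoday]
(3) t-Assibilation: no change — [tadihoday]

[tadihoday]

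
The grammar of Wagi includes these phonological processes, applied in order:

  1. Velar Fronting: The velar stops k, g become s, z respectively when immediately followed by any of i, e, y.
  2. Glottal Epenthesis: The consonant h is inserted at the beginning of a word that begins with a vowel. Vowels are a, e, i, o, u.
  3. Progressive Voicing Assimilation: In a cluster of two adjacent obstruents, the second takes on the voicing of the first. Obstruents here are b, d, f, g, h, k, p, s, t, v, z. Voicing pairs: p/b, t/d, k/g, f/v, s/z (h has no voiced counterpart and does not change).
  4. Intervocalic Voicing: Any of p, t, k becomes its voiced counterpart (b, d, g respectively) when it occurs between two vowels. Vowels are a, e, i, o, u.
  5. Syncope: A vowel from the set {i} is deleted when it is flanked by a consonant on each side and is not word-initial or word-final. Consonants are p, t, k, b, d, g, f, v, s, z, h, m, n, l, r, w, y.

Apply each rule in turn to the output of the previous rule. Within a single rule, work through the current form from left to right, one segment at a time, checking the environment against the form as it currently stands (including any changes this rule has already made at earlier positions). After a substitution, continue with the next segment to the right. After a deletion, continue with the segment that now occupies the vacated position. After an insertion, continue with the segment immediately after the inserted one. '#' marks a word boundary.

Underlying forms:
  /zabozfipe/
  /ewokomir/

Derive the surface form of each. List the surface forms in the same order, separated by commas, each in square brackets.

/zabozfipe/:
  1 Velar Fronting: no change — [zabozfipe]
  2 Glottal Epenthesis: no change — [zabozfipe]
  3 Progressive Voicing Assimilation: [zabozfipe] → [zabozvipe]
  4 Intervocalic Voicing: [zabozvipe] → [zabozvibe]
  5 Syncope: [zabozvibe] → [zabozvbe]
/ewokomir/:
  1 Velar Fronting: no change — [ewokomir]
  2 Glottal Epenthesis: [ewokomir] → [hewokomir]
  3 Progressive Voicing Assimilation: no change — [hewokomir]
  4 Intervocalic Voicing: [hewokomir] → [hewogomir]
  5 Syncope: [hewogomir] → [hewogomr]

[zabozvbe], [hewogomr]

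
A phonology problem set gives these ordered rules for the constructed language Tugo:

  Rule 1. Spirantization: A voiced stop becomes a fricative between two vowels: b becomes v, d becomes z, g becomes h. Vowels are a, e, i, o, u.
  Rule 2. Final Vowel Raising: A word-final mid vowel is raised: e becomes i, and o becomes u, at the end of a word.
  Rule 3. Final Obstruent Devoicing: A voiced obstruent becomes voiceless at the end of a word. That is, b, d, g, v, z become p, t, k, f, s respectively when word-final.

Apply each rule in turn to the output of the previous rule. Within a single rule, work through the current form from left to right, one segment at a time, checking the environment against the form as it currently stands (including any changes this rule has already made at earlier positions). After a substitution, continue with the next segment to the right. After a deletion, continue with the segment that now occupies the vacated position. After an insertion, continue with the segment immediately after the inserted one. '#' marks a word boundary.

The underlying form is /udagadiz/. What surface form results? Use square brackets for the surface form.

Rule 1 Spirantization: [udagadiz] → [uzahaziz]
Rule 2 Final Vowel Raising: no change — [uzahaziz]
Rule 3 Final Obstruent Devoicing: [uzahaziz] → [uzahazis]

[uzahazis]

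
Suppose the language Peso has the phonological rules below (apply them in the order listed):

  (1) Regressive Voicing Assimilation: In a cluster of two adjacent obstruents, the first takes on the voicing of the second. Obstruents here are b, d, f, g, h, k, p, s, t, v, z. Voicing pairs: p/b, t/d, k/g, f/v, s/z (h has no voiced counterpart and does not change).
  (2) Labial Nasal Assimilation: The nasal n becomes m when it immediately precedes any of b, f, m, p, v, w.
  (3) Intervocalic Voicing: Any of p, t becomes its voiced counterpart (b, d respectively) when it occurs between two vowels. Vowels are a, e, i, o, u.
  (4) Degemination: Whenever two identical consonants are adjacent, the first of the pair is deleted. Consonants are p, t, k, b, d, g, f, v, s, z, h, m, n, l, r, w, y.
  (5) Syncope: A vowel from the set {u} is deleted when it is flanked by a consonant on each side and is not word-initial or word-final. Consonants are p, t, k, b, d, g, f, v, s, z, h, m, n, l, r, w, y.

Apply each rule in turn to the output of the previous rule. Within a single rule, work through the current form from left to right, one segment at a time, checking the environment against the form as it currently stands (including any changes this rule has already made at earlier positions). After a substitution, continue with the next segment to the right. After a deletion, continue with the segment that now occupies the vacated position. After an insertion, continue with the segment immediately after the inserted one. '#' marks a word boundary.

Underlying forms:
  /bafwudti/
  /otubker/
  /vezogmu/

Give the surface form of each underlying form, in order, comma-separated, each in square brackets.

/bafwudti/:
  (1) Regressive Voicing Assimilation: [bafwudti] → [bafwutti]
  (2) Labial Nasal Assimilation: no change — [bafwutti]
  (3) Intervocalic Voicing: no change — [bafwutti]
  (4) Degemination: [bafwutti] → [bafwuti]
  (5) Syncope: [bafwuti] → [bafwti]
/otubker/:
  (1) Regressive Voicing Assimilation: [otubker] → [otupker]
  (2) Labial Nasal Assimilation: no change — [otupker]
  (3) Intervocalic Voicing: [otupker] → [odupker]
  (4) Degemination: no change — [odupker]
  (5) Syncope: [odupker] → [odpker]
/vezogmu/:
  (1) Regressive Voicing Assimilation: no change — [vezogmu]
  (2) Labial Nasal Assimilation: no change — [vezogmu]
  (3) Intervocalic Voicing: no change — [vezogmu]
  (4) Degemination: no change — [vezogmu]
  (5) Syncope: no change — [vezogmu]

[bafwti], [odpker], [vezogmu]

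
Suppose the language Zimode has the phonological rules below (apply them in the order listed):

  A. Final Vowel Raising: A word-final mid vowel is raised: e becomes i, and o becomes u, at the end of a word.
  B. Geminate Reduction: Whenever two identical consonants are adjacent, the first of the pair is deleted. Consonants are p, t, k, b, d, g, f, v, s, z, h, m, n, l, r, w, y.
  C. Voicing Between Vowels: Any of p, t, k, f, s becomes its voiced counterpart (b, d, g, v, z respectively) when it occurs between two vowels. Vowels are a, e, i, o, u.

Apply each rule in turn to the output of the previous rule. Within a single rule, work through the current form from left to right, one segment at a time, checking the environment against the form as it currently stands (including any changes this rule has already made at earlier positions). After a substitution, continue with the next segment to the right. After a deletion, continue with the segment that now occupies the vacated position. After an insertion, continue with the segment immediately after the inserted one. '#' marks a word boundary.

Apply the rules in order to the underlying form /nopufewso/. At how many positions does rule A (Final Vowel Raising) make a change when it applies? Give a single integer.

1

A Final Vowel Raising: [nopufewso] → [nopufewsu]
B Geminate Reduction: no change — [nopufewsu]
C Voicing Between Vowels: [nopufewsu] → [nobuvewsu]
Rule A changed 1 position(s).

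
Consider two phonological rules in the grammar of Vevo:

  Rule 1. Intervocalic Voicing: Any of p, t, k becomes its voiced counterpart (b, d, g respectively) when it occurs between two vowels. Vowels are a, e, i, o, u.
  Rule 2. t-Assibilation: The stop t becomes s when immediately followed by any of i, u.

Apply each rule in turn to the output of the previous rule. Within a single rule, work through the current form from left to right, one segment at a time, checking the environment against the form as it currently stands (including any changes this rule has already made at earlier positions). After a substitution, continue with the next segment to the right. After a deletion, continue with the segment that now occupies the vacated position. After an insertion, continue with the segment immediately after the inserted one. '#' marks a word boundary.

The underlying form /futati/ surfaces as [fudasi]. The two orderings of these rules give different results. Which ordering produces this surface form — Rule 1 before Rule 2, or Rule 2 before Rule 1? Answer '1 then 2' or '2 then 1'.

2 then 1

Order 1 then 2:
  1 Intervocalic Voicing: [futati] → [fudadi]
  2 t-Assibilation: no change — [fudadi]
  result: [fudadi]
Order 2 then 1:
  2 t-Assibilation: [futati] → [futasi]
  1 Intervocalic Voicing: [futasi] → [fudasi]
  result: [fudasi]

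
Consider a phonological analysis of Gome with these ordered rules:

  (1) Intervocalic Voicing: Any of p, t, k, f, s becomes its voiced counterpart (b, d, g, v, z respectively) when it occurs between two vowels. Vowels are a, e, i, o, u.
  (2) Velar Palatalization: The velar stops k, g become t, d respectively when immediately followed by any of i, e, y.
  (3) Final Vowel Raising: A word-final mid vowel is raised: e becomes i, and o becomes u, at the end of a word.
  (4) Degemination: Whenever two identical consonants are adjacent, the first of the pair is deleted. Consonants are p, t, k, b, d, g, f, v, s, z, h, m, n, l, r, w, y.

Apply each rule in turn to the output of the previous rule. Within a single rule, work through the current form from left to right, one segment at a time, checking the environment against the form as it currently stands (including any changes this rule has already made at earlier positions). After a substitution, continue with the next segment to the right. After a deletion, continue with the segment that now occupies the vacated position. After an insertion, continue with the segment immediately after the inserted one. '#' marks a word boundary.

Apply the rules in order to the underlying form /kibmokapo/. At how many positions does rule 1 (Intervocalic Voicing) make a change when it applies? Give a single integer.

2

(1) Intervocalic Voicing: [kibmokapo] → [kibmogabo]
(2) Velar Palatalization: [kibmogabo] → [tibmogabo]
(3) Final Vowel Raising: [tibmogabo] → [tibmogabu]
(4) Degemination: no change — [tibmogabu]
Rule 1 changed 2 position(s).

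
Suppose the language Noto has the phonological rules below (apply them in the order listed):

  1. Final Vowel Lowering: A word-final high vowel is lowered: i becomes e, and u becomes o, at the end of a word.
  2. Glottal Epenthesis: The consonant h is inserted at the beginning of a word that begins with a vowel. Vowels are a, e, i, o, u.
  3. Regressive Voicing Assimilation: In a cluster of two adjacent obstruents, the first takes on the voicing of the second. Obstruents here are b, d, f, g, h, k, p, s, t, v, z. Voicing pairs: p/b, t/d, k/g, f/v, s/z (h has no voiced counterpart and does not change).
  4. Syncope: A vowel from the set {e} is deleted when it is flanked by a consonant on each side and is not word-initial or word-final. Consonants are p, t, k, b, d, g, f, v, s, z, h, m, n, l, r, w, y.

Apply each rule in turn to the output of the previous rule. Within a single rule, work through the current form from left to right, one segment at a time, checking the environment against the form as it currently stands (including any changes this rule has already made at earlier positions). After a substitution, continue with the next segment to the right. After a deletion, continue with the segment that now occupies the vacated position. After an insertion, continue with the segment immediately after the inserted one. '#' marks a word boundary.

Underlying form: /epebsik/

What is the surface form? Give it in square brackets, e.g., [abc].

1 Final Vowel Lowering: no change — [epebsik]
2 Glottal Epenthesis: [epebsik] → [hepebsik]
3 Regressive Voicing Assimilation: [hepebsik] → [hepepsik]
4 Syncope: [hepepsik] → [hppsik]

[hppsik]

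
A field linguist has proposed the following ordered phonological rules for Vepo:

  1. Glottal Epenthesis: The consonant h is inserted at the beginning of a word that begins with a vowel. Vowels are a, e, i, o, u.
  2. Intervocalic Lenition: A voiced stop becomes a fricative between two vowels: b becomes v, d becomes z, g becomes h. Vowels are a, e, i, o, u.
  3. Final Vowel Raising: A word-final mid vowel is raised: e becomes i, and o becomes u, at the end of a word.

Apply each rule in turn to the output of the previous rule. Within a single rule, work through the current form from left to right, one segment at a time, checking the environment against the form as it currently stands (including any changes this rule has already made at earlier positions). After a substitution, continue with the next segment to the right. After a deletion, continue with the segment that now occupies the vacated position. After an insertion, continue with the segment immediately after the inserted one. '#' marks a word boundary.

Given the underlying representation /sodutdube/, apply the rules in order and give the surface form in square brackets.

[sozutduvi]

1 Glottal Epenthesis: no change — [sodutdube]
2 Intervocalic Lenition: [sodutdube] → [sozutduve]
3 Final Vowel Raising: [sozutduve] → [sozutduvi]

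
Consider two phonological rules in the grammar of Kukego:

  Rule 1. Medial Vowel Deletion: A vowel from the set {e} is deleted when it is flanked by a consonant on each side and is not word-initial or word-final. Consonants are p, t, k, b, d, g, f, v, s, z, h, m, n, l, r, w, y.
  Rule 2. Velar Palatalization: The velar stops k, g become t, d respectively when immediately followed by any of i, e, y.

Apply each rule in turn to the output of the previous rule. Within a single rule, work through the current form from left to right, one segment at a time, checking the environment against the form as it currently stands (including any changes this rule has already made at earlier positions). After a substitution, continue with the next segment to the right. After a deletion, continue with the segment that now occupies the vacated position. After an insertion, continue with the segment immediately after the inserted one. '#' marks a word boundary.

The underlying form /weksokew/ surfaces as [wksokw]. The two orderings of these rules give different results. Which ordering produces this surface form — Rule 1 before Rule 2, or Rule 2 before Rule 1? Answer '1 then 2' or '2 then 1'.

Order 1 then 2:
  1 Medial Vowel Deletion: [weksokew] → [wksokw]
  2 Velar Palatalization: no change — [wksokw]
  result: [wksokw]
Order 2 then 1:
  2 Velar Palatalization: [weksokew] → [weksotew]
  1 Medial Vowel Deletion: [weksotew] → [wksotw]
  result: [wksotw]

1 then 2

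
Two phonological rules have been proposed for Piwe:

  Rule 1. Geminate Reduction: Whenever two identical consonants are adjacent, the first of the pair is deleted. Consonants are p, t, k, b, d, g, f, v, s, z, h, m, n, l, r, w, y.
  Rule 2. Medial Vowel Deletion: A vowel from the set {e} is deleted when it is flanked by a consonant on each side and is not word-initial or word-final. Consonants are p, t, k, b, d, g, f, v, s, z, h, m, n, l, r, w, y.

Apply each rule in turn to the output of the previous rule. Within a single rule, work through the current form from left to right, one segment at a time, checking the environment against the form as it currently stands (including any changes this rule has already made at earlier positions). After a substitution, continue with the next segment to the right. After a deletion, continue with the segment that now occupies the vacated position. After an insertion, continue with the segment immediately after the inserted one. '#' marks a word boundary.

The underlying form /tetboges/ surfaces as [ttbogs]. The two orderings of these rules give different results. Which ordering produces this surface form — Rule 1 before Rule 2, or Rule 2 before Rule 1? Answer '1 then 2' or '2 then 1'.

1 then 2

Order 1 then 2:
  1 Geminate Reduction: no change — [tetboges]
  2 Medial Vowel Deletion: [tetboges] → [ttbogs]
  result: [ttbogs]
Order 2 then 1:
  2 Medial Vowel Deletion: [tetboges] → [ttbogs]
  1 Geminate Reduction: [ttbogs] → [tbogs]
  result: [tbogs]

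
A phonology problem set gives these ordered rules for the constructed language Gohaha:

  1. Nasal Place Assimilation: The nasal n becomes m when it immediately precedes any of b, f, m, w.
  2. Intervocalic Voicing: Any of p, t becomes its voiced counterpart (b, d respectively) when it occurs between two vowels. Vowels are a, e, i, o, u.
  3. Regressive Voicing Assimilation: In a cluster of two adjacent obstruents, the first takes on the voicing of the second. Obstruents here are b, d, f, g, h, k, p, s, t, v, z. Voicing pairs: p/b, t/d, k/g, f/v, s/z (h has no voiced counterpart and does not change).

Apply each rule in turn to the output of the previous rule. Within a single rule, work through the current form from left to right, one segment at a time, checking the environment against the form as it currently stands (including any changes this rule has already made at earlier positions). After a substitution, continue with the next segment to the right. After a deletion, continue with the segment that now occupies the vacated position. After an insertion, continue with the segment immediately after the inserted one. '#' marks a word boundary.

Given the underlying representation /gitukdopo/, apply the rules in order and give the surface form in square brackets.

[gidugdobo]

1 Nasal Place Assimilation: no change — [gitukdopo]
2 Intervocalic Voicing: [gitukdopo] → [gidukdobo]
3 Regressive Voicing Assimilation: [gidukdobo] → [gidugdobo]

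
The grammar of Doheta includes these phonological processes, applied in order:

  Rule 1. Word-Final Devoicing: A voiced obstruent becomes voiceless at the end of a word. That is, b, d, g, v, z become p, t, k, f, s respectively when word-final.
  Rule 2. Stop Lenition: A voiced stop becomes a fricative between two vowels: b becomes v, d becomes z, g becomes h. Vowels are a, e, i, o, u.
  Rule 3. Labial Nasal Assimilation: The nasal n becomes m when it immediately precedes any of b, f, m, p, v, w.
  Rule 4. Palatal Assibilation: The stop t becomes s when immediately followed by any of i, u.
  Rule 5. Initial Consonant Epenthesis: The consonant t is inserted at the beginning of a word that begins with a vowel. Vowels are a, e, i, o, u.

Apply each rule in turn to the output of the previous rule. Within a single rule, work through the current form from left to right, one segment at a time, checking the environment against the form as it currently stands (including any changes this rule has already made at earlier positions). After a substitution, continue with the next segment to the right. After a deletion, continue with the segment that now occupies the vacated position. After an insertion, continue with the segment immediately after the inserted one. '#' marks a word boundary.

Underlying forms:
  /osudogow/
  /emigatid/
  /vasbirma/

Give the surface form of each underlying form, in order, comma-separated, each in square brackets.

[tosuzohow], [temihasit], [vasbirma]

/osudogow/:
  Rule 1 Word-Final Devoicing: no change — [osudogow]
  Rule 2 Stop Lenition: [osudogow] → [osuzohow]
  Rule 3 Labial Nasal Assimilation: no change — [osuzohow]
  Rule 4 Palatal Assibilation: no change — [osuzohow]
  Rule 5 Initial Consonant Epenthesis: [osuzohow] → [tosuzohow]
/emigatid/:
  Rule 1 Word-Final Devoicing: [emigatid] → [emigatit]
  Rule 2 Stop Lenition: [emigatit] → [emihatit]
  Rule 3 Labial Nasal Assimilation: no change — [emihatit]
  Rule 4 Palatal Assibilation: [emihatit] → [emihasit]
  Rule 5 Initial Consonant Epenthesis: [emihasit] → [temihasit]
/vasbirma/:
  Rule 1 Word-Final Devoicing: no change — [vasbirma]
  Rule 2 Stop Lenition: no change — [vasbirma]
  Rule 3 Labial Nasal Assimilation: no change — [vasbirma]
  Rule 4 Palatal Assibilation: no change — [vasbirma]
  Rule 5 Initial Consonant Epenthesis: no change — [vasbirma]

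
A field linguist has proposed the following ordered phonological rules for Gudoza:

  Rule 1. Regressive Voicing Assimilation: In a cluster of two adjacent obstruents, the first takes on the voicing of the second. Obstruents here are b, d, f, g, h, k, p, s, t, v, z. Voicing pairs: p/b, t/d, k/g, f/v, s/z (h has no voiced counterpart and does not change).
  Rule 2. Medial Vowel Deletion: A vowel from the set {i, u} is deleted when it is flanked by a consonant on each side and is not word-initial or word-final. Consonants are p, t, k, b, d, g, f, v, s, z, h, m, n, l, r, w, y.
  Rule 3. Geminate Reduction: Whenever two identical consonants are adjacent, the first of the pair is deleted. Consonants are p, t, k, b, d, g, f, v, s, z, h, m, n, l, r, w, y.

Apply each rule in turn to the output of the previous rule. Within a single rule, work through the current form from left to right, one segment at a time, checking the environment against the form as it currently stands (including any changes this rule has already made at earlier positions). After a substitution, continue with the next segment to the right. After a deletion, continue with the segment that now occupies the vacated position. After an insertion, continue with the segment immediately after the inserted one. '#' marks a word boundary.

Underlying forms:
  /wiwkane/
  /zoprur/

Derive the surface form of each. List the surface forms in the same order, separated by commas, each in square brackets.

/wiwkane/:
  Rule 1 Regressive Voicing Assimilation: no change — [wiwkane]
  Rule 2 Medial Vowel Deletion: [wiwkane] → [wwkane]
  Rule 3 Geminate Reduction: [wwkane] → [wkane]
/zoprur/:
  Rule 1 Regressive Voicing Assimilation: no change — [zoprur]
  Rule 2 Medial Vowel Deletion: [zoprur] → [zoprr]
  Rule 3 Geminate Reduction: [zoprr] → [zopr]

[wkane], [zopr]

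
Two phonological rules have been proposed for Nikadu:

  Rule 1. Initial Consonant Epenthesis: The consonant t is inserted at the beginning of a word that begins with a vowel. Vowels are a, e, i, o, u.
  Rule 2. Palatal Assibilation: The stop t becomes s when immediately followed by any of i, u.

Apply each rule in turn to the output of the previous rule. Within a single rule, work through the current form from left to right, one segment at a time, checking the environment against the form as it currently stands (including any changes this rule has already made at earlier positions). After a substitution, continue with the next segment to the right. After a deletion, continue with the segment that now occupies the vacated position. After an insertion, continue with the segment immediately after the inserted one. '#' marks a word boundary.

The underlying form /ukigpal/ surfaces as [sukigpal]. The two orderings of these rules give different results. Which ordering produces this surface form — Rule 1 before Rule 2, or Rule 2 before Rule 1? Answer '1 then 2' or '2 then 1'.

1 then 2

Order 1 then 2:
  1 Initial Consonant Epenthesis: [ukigpal] → [tukigpal]
  2 Palatal Assibilation: [tukigpal] → [sukigpal]
  result: [sukigpal]
Order 2 then 1:
  2 Palatal Assibilation: no change — [ukigpal]
  1 Initial Consonant Epenthesis: [ukigpal] → [tukigpal]
  result: [tukigpal]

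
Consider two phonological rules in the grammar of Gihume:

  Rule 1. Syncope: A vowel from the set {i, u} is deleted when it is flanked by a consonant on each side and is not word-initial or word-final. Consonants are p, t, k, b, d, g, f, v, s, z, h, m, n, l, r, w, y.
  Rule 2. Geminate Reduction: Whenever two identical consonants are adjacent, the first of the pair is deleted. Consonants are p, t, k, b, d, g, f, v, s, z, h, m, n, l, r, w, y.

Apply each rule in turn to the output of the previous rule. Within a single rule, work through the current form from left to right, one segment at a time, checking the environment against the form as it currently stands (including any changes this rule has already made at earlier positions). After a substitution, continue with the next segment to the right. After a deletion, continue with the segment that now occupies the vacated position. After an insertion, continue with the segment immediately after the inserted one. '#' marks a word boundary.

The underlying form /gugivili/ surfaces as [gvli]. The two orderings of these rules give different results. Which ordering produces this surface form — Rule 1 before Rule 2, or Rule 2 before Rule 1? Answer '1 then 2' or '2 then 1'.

Order 1 then 2:
  1 Syncope: [gugivili] → [ggvli]
  2 Geminate Reduction: [ggvli] → [gvli]
  result: [gvli]
Order 2 then 1:
  2 Geminate Reduction: no change — [gugivili]
  1 Syncope: [gugivili] → [ggvli]
  result: [ggvli]

1 then 2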